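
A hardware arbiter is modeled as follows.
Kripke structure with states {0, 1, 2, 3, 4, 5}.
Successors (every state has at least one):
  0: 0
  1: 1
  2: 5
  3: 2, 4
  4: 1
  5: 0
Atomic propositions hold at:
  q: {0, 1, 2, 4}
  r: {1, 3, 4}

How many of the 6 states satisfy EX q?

5

Sat(EX q) = {s : some successor in {0, 1, 2, 4}} = {0, 1, 3, 4, 5}
|Sat(EX q)| = |{0, 1, 3, 4, 5}| = 5.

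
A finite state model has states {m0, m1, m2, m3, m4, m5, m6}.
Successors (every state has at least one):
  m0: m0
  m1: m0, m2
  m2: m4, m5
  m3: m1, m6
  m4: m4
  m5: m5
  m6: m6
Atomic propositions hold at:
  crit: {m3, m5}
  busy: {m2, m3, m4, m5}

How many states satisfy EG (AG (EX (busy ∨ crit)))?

Sat(busy ∨ crit) = {m2, m3, m4, m5}
Sat(EX (busy ∨ crit)) = {s : some successor in {m2, m3, m4, m5}} = {m1, m2, m4, m5}
AG (EX (busy ∨ crit)): greatest fixpoint, start Z0 = {m1, m2, m4, m5}, keep only states in Sat with every successor in Z. Z1 = {m2, m4, m5}; fixed.
Sat(AG (EX (busy ∨ crit))) = {m2, m4, m5}
EG (AG (EX (busy ∨ crit))): greatest fixpoint, start Z0 = {m2, m4, m5}, keep only states in Sat with some successor in Z. Already a fixed point.
Sat(EG (AG (EX (busy ∨ crit)))) = {m2, m4, m5}
|Sat(EG (AG (EX (busy ∨ crit))))| = |{m2, m4, m5}| = 3.

3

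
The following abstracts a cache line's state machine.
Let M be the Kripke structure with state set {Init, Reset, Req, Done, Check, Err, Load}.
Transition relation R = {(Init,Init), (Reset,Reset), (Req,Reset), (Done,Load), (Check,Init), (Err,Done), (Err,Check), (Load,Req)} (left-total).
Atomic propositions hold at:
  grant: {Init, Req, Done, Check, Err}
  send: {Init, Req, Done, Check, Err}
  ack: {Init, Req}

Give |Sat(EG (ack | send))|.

3

Sat(ack | send) = {Init, Req, Done, Check, Err}
EG (ack | send): greatest fixpoint, start Z0 = {Init, Req, Done, Check, Err}, keep only states in Sat with some successor in Z. Z1 = {Init, Check, Err}; fixed.
Sat(EG (ack | send)) = {Init, Check, Err}
|Sat(EG (ack | send))| = |{Init, Check, Err}| = 3.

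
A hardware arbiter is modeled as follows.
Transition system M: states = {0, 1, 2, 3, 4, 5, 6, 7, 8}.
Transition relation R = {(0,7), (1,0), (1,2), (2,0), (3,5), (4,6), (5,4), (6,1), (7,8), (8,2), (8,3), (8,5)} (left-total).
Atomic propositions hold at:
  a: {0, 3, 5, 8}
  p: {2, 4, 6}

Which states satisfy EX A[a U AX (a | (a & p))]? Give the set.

Sat(a & p) = ∅
Sat(a | (a & p)) = {0, 3, 5, 8}
Sat(AX (a | (a & p))) = {s : every successor in {0, 3, 5, 8}} = {2, 3, 7}
A[a U AX (a | (a & p))]: least fixpoint, start Z0 = Sat(AX (a | (a & p))) = {2, 3, 7}, add states in Sat(a) with every successor in Z. Z1 = {0, 2, 3, 7}; fixed.
Sat(A[a U AX (a | (a & p))]) = {0, 2, 3, 7}
Sat(EX A[a U AX (a | (a & p))]) = {s : some successor in {0, 2, 3, 7}} = {0, 1, 2, 8}

{0, 1, 2, 8}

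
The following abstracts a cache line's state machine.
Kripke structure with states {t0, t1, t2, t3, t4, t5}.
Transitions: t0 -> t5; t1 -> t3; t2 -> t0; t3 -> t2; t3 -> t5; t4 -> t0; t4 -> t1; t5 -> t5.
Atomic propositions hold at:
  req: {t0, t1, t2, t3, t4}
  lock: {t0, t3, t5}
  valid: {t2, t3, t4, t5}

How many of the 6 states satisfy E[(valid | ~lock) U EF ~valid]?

5

Sat(~lock) = {t1, t2, t4}
Sat(valid | ~lock) = {t1, t2, t3, t4, t5}
Sat(~valid) = {t0, t1}
EF ~valid: least fixpoint, start Z0 = {t0, t1}, add states with some successor in Z. Z1 = {t0, t1, t2, t4}; Z2 = {t0, t1, t2, t3, t4}; fixed.
Sat(EF ~valid) = {t0, t1, t2, t3, t4}
E[(valid | ~lock) U EF ~valid]: least fixpoint, start Z0 = Sat(EF ~valid) = {t0, t1, t2, t3, t4}, add states in Sat(valid | ~lock) with some successor in Z. Already a fixed point.
Sat(E[(valid | ~lock) U EF ~valid]) = {t0, t1, t2, t3, t4}
|Sat(E[(valid | ~lock) U EF ~valid])| = |{t0, t1, t2, t3, t4}| = 5.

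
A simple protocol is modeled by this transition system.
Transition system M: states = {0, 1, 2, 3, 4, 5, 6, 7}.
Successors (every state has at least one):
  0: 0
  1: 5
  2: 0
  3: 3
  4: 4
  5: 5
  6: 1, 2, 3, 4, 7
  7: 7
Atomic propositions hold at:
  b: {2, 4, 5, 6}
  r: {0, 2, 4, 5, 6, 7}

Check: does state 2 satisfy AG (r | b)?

Yes

Sat(r | b) = {0, 2, 4, 5, 6, 7}
AG (r | b): greatest fixpoint, start Z0 = {0, 2, 4, 5, 6, 7}, keep only states in Sat with every successor in Z. Z1 = {0, 2, 4, 5, 7}; fixed.
Sat(AG (r | b)) = {0, 2, 4, 5, 7}
2 ∈ Sat(AG (r | b)) = {0, 2, 4, 5, 7}, so the formula holds at 2.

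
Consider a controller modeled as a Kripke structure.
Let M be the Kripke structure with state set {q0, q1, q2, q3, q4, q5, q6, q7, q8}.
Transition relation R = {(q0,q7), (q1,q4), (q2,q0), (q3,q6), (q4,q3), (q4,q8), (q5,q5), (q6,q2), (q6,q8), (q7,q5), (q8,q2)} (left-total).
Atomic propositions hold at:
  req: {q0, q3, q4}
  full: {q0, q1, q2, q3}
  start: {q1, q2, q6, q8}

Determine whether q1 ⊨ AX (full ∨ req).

Sat(full ∨ req) = {q0, q1, q2, q3, q4}
Sat(AX (full ∨ req)) = {s : every successor in {q0, q1, q2, q3, q4}} = {q1, q2, q8}
q1 ∈ Sat(AX (full ∨ req)) = {q1, q2, q8}, so the formula holds at q1.

Yes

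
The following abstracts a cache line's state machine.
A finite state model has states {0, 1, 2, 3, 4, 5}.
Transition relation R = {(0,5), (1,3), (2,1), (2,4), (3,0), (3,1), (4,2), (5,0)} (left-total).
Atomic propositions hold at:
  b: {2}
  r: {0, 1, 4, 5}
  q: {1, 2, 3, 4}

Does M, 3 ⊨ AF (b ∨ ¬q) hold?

No

Sat(¬q) = {0, 5}
Sat(b ∨ ¬q) = {0, 2, 5}
AF (b ∨ ¬q): least fixpoint, start Z0 = {0, 2, 5}, add states with every successor in Z. Z1 = {0, 2, 4, 5}; fixed.
Sat(AF (b ∨ ¬q)) = {0, 2, 4, 5}
3 ∉ Sat(AF (b ∨ ¬q)) = {0, 2, 4, 5}, so the formula does not hold at 3.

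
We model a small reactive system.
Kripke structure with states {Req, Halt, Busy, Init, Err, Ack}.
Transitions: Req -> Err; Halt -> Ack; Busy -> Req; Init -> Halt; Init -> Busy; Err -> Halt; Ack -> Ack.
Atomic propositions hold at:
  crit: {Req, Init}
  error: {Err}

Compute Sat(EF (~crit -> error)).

Sat(~crit) = {Halt, Busy, Err, Ack}
Sat(~crit -> error) = {Req, Init, Err}
EF (~crit -> error): least fixpoint, start Z0 = {Req, Init, Err}, add states with some successor in Z. Z1 = {Req, Busy, Init, Err}; fixed.
Sat(EF (~crit -> error)) = {Req, Busy, Init, Err}

{Req, Busy, Init, Err}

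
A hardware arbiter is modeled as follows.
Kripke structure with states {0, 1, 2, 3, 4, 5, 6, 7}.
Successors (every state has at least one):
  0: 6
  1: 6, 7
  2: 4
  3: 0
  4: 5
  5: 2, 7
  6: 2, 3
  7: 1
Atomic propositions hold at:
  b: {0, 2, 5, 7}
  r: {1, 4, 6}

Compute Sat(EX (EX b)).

{0, 1, 2, 4, 6, 7}

Sat(EX b) = {s : some successor in {0, 2, 5, 7}} = {1, 3, 4, 5, 6}
Sat(EX (EX b)) = {s : some successor in {1, 3, 4, 5, 6}} = {0, 1, 2, 4, 6, 7}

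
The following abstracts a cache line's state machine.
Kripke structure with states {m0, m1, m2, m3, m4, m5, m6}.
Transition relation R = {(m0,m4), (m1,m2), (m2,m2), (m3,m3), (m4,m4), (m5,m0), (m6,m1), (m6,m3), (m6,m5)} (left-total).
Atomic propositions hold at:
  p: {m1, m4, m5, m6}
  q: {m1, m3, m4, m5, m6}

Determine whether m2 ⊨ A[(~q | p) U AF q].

No

Sat(~q) = {m0, m2}
Sat(~q | p) = {m0, m1, m2, m4, m5, m6}
AF q: least fixpoint, start Z0 = {m1, m3, m4, m5, m6}, add states with every successor in Z. Z1 = {m0, m1, m3, m4, m5, m6}; fixed.
Sat(AF q) = {m0, m1, m3, m4, m5, m6}
A[(~q | p) U AF q]: least fixpoint, start Z0 = Sat(AF q) = {m0, m1, m3, m4, m5, m6}, add states in Sat(~q | p) with every successor in Z. Already a fixed point.
Sat(A[(~q | p) U AF q]) = {m0, m1, m3, m4, m5, m6}
m2 ∉ Sat(A[(~q | p) U AF q]) = {m0, m1, m3, m4, m5, m6}, so the formula does not hold at m2.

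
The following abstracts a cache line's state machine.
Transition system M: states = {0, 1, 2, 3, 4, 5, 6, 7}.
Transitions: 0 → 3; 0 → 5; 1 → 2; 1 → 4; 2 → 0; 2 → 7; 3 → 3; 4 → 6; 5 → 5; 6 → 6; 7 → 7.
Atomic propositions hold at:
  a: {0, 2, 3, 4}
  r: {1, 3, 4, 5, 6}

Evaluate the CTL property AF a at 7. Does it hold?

AF a: least fixpoint, start Z0 = {0, 2, 3, 4}, add states with every successor in Z. Z1 = {0, 1, 2, 3, 4}; fixed.
Sat(AF a) = {0, 1, 2, 3, 4}
7 ∉ Sat(AF a) = {0, 1, 2, 3, 4}, so the formula does not hold at 7.

No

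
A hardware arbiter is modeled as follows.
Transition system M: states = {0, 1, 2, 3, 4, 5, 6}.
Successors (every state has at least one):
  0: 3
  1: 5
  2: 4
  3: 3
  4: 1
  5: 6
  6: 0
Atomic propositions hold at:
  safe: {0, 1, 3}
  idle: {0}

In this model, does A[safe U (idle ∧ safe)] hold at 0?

Sat(idle ∧ safe) = {0}
A[safe U (idle ∧ safe)]: least fixpoint, start Z0 = Sat((idle ∧ safe)) = {0}, add states in Sat(safe) with every successor in Z. Already a fixed point.
Sat(A[safe U (idle ∧ safe)]) = {0}
0 ∈ Sat(A[safe U (idle ∧ safe)]) = {0}, so the formula holds at 0.

Yes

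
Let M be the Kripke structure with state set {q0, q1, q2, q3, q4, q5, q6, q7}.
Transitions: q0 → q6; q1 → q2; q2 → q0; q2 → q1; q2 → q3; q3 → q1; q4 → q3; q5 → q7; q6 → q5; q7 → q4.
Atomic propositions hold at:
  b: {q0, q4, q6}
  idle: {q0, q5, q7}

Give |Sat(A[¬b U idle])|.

Sat(¬b) = {q1, q2, q3, q5, q7}
A[¬b U idle]: least fixpoint, start Z0 = Sat(idle) = {q0, q5, q7}, add states in Sat(¬b) with every successor in Z. Already a fixed point.
Sat(A[¬b U idle]) = {q0, q5, q7}
|Sat(A[¬b U idle])| = |{q0, q5, q7}| = 3.

3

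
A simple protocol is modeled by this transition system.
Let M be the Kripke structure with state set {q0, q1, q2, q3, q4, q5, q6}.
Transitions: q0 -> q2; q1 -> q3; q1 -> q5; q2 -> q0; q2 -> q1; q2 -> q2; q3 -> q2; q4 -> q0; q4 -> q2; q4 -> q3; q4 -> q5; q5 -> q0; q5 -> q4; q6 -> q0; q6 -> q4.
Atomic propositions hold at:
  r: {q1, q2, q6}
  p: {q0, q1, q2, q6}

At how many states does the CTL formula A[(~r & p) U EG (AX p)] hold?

Sat(~r) = {q0, q3, q4, q5}
Sat(~r & p) = {q0}
Sat(AX p) = {s : every successor in {q0, q1, q2, q6}} = {q0, q2, q3}
EG (AX p): greatest fixpoint, start Z0 = {q0, q2, q3}, keep only states in Sat with some successor in Z. Already a fixed point.
Sat(EG (AX p)) = {q0, q2, q3}
A[(~r & p) U EG (AX p)]: least fixpoint, start Z0 = Sat(EG (AX p)) = {q0, q2, q3}, add states in Sat(~r & p) with every successor in Z. Already a fixed point.
Sat(A[(~r & p) U EG (AX p)]) = {q0, q2, q3}
|Sat(A[(~r & p) U EG (AX p)])| = |{q0, q2, q3}| = 3.

3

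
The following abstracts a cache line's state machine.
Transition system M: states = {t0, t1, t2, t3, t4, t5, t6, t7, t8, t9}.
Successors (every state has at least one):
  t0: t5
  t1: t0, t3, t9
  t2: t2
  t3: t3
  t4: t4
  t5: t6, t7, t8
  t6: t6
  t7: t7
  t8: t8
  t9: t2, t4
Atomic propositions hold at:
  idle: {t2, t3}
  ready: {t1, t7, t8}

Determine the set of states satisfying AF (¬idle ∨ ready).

{t0, t1, t4, t5, t6, t7, t8, t9}

Sat(¬idle) = {t0, t1, t4, t5, t6, t7, t8, t9}
Sat(¬idle ∨ ready) = {t0, t1, t4, t5, t6, t7, t8, t9}
AF (¬idle ∨ ready): least fixpoint, start Z0 = {t0, t1, t4, t5, t6, t7, t8, t9}, add states with every successor in Z. Already a fixed point.
Sat(AF (¬idle ∨ ready)) = {t0, t1, t4, t5, t6, t7, t8, t9}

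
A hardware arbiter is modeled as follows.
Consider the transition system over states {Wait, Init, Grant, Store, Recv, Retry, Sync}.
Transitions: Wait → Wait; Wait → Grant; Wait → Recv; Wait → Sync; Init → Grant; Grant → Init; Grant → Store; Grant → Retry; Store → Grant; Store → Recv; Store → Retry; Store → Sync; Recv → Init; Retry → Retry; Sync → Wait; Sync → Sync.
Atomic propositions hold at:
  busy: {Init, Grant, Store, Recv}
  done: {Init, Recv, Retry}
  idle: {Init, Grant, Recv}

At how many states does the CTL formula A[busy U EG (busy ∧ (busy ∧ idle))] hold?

3

Sat(busy ∧ idle) = {Init, Grant, Recv}
Sat(busy ∧ (busy ∧ idle)) = {Init, Grant, Recv}
EG (busy ∧ (busy ∧ idle)): greatest fixpoint, start Z0 = {Init, Grant, Recv}, keep only states in Sat with some successor in Z. Already a fixed point.
Sat(EG (busy ∧ (busy ∧ idle))) = {Init, Grant, Recv}
A[busy U EG (busy ∧ (busy ∧ idle))]: least fixpoint, start Z0 = Sat(EG (busy ∧ (busy ∧ idle))) = {Init, Grant, Recv}, add states in Sat(busy) with every successor in Z. Already a fixed point.
Sat(A[busy U EG (busy ∧ (busy ∧ idle))]) = {Init, Grant, Recv}
|Sat(A[busy U EG (busy ∧ (busy ∧ idle))])| = |{Init, Grant, Recv}| = 3.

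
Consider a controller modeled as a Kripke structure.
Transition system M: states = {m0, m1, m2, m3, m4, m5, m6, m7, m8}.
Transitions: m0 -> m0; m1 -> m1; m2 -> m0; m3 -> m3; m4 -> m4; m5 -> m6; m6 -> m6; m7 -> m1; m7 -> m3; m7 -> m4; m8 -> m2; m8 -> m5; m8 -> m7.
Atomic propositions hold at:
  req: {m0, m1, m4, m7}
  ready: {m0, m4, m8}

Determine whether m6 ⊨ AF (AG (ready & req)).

Sat(ready & req) = {m0, m4}
AG (ready & req): greatest fixpoint, start Z0 = {m0, m4}, keep only states in Sat with every successor in Z. Already a fixed point.
Sat(AG (ready & req)) = {m0, m4}
AF (AG (ready & req)): least fixpoint, start Z0 = {m0, m4}, add states with every successor in Z. Z1 = {m0, m2, m4}; fixed.
Sat(AF (AG (ready & req))) = {m0, m2, m4}
m6 ∉ Sat(AF (AG (ready & req))) = {m0, m2, m4}, so the formula does not hold at m6.

No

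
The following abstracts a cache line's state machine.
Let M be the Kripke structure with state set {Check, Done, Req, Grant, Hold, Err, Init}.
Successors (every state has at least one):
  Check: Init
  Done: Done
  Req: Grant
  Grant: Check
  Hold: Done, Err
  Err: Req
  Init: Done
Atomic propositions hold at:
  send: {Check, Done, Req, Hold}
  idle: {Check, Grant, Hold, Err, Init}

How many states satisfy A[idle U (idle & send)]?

Sat(idle & send) = {Check, Hold}
A[idle U (idle & send)]: least fixpoint, start Z0 = Sat((idle & send)) = {Check, Hold}, add states in Sat(idle) with every successor in Z. Z1 = {Check, Grant, Hold}; fixed.
Sat(A[idle U (idle & send)]) = {Check, Grant, Hold}
|Sat(A[idle U (idle & send)])| = |{Check, Grant, Hold}| = 3.

3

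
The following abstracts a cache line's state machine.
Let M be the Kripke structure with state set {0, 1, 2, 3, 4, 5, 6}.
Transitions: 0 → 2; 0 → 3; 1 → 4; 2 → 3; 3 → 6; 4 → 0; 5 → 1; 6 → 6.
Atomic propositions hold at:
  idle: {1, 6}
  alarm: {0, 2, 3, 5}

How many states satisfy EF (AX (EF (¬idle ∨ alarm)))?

5

Sat(¬idle) = {0, 2, 3, 4, 5}
Sat(¬idle ∨ alarm) = {0, 2, 3, 4, 5}
EF (¬idle ∨ alarm): least fixpoint, start Z0 = {0, 2, 3, 4, 5}, add states with some successor in Z. Z1 = {0, 1, 2, 3, 4, 5}; fixed.
Sat(EF (¬idle ∨ alarm)) = {0, 1, 2, 3, 4, 5}
Sat(AX (EF (¬idle ∨ alarm))) = {s : every successor in {0, 1, 2, 3, 4, 5}} = {0, 1, 2, 4, 5}
EF (AX (EF (¬idle ∨ alarm))): least fixpoint, start Z0 = {0, 1, 2, 4, 5}, add states with some successor in Z. Already a fixed point.
Sat(EF (AX (EF (¬idle ∨ alarm)))) = {0, 1, 2, 4, 5}
|Sat(EF (AX (EF (¬idle ∨ alarm))))| = |{0, 1, 2, 4, 5}| = 5.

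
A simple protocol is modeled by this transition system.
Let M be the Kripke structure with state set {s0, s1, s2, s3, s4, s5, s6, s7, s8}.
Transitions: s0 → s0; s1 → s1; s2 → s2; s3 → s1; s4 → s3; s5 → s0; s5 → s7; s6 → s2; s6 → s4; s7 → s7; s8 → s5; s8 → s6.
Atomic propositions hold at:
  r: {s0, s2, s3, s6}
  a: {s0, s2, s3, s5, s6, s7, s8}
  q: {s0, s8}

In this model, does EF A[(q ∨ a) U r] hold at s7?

Sat(q ∨ a) = {s0, s2, s3, s5, s6, s7, s8}
A[(q ∨ a) U r]: least fixpoint, start Z0 = Sat(r) = {s0, s2, s3, s6}, add states in Sat(q ∨ a) with every successor in Z. Already a fixed point.
Sat(A[(q ∨ a) U r]) = {s0, s2, s3, s6}
EF A[(q ∨ a) U r]: least fixpoint, start Z0 = {s0, s2, s3, s6}, add states with some successor in Z. Z1 = {s0, s2, s3, s4, s5, s6, s8}; fixed.
Sat(EF A[(q ∨ a) U r]) = {s0, s2, s3, s4, s5, s6, s8}
s7 ∉ Sat(EF A[(q ∨ a) U r]) = {s0, s2, s3, s4, s5, s6, s8}, so the formula does not hold at s7.

No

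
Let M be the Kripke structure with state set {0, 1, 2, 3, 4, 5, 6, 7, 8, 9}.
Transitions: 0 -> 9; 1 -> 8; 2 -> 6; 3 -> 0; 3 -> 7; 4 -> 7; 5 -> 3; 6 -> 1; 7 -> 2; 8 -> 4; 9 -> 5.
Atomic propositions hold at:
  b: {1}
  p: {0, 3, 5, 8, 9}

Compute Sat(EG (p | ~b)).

Sat(~b) = {0, 2, 3, 4, 5, 6, 7, 8, 9}
Sat(p | ~b) = {0, 2, 3, 4, 5, 6, 7, 8, 9}
EG (p | ~b): greatest fixpoint, start Z0 = {0, 2, 3, 4, 5, 6, 7, 8, 9}, keep only states in Sat with some successor in Z. Z1 = {0, 2, 3, 4, 5, 7, 8, 9}; Z2 = {0, 3, 4, 5, 7, 8, 9}; Z3 = {0, 3, 4, 5, 8, 9}; Z4 = {0, 3, 5, 8, 9}; Z5 = {0, 3, 5, 9}; fixed.
Sat(EG (p | ~b)) = {0, 3, 5, 9}

{0, 3, 5, 9}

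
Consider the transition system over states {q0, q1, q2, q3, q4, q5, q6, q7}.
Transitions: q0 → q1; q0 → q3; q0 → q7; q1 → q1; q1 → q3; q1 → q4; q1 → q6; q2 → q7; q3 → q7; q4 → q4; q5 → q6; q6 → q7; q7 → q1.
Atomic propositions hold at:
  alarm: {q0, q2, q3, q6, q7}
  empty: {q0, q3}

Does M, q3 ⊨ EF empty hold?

Yes

EF empty: least fixpoint, start Z0 = {q0, q3}, add states with some successor in Z. Z1 = {q0, q1, q3}; Z2 = {q0, q1, q3, q7}; Z3 = {q0, q1, q2, q3, q6, q7}; Z4 = {q0, q1, q2, q3, q5, q6, q7}; fixed.
Sat(EF empty) = {q0, q1, q2, q3, q5, q6, q7}
q3 ∈ Sat(EF empty) = {q0, q1, q2, q3, q5, q6, q7}, so the formula holds at q3.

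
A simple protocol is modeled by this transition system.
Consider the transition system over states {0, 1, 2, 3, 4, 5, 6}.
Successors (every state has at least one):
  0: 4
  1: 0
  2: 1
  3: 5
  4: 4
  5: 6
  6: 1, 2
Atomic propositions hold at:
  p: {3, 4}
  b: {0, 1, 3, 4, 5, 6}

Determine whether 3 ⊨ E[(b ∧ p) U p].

Sat(b ∧ p) = {3, 4}
E[(b ∧ p) U p]: least fixpoint, start Z0 = Sat(p) = {3, 4}, add states in Sat(b ∧ p) with some successor in Z. Already a fixed point.
Sat(E[(b ∧ p) U p]) = {3, 4}
3 ∈ Sat(E[(b ∧ p) U p]) = {3, 4}, so the formula holds at 3.

Yes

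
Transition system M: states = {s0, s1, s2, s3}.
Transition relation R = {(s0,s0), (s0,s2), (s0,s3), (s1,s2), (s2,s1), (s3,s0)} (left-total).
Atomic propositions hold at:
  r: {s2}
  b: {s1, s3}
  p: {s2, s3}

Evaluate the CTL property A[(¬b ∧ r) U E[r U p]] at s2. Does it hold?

Yes

Sat(¬b) = {s0, s2}
Sat(¬b ∧ r) = {s2}
E[r U p]: least fixpoint, start Z0 = Sat(p) = {s2, s3}, add states in Sat(r) with some successor in Z. Already a fixed point.
Sat(E[r U p]) = {s2, s3}
A[(¬b ∧ r) U E[r U p]]: least fixpoint, start Z0 = Sat(E[r U p]) = {s2, s3}, add states in Sat(¬b ∧ r) with every successor in Z. Already a fixed point.
Sat(A[(¬b ∧ r) U E[r U p]]) = {s2, s3}
s2 ∈ Sat(A[(¬b ∧ r) U E[r U p]]) = {s2, s3}, so the formula holds at s2.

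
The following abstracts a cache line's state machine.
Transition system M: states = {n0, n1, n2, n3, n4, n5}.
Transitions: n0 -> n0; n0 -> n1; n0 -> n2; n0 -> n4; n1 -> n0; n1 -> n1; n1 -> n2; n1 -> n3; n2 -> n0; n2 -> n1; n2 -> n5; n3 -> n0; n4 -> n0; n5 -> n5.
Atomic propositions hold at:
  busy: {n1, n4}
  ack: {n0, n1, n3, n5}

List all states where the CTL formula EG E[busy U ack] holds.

E[busy U ack]: least fixpoint, start Z0 = Sat(ack) = {n0, n1, n3, n5}, add states in Sat(busy) with some successor in Z. Z1 = {n0, n1, n3, n4, n5}; fixed.
Sat(E[busy U ack]) = {n0, n1, n3, n4, n5}
EG E[busy U ack]: greatest fixpoint, start Z0 = {n0, n1, n3, n4, n5}, keep only states in Sat with some successor in Z. Already a fixed point.
Sat(EG E[busy U ack]) = {n0, n1, n3, n4, n5}

{n0, n1, n3, n4, n5}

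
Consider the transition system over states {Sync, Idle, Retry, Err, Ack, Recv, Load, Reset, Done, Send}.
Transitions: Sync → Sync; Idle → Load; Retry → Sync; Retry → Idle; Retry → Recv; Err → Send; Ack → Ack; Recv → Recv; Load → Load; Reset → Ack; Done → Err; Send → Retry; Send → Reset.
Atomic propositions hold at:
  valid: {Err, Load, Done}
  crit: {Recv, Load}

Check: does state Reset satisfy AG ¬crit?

Yes

Sat(¬crit) = {Sync, Idle, Retry, Err, Ack, Reset, Done, Send}
AG ¬crit: greatest fixpoint, start Z0 = {Sync, Idle, Retry, Err, Ack, Reset, Done, Send}, keep only states in Sat with every successor in Z. Z1 = {Sync, Err, Ack, Reset, Done, Send}; Z2 = {Sync, Err, Ack, Reset, Done}; Z3 = {Sync, Ack, Reset, Done}; Z4 = {Sync, Ack, Reset}; fixed.
Sat(AG ¬crit) = {Sync, Ack, Reset}
Reset ∈ Sat(AG ¬crit) = {Sync, Ack, Reset}, so the formula holds at Reset.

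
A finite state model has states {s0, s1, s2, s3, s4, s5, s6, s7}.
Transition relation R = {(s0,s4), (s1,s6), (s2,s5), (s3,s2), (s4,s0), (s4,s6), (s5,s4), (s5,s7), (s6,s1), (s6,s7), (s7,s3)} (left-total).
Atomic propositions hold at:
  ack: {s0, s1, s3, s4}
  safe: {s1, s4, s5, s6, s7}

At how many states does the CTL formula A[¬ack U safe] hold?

Sat(¬ack) = {s2, s5, s6, s7}
A[¬ack U safe]: least fixpoint, start Z0 = Sat(safe) = {s1, s4, s5, s6, s7}, add states in Sat(¬ack) with every successor in Z. Z1 = {s1, s2, s4, s5, s6, s7}; fixed.
Sat(A[¬ack U safe]) = {s1, s2, s4, s5, s6, s7}
|Sat(A[¬ack U safe])| = |{s1, s2, s4, s5, s6, s7}| = 6.

6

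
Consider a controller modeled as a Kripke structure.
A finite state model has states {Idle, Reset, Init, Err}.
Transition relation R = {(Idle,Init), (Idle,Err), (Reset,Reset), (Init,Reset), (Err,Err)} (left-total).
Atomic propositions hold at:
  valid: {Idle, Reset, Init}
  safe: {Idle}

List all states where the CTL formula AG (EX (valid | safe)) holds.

{Reset, Init}

Sat(valid | safe) = {Idle, Reset, Init}
Sat(EX (valid | safe)) = {s : some successor in {Idle, Reset, Init}} = {Idle, Reset, Init}
AG (EX (valid | safe)): greatest fixpoint, start Z0 = {Idle, Reset, Init}, keep only states in Sat with every successor in Z. Z1 = {Reset, Init}; fixed.
Sat(AG (EX (valid | safe))) = {Reset, Init}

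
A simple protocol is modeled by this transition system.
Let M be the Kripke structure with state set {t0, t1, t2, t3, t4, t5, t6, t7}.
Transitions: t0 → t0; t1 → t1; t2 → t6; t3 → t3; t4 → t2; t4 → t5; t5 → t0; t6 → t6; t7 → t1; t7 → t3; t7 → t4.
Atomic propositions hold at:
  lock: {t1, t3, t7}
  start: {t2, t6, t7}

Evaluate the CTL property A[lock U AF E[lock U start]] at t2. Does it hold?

E[lock U start]: least fixpoint, start Z0 = Sat(start) = {t2, t6, t7}, add states in Sat(lock) with some successor in Z. Already a fixed point.
Sat(E[lock U start]) = {t2, t6, t7}
AF E[lock U start]: least fixpoint, start Z0 = {t2, t6, t7}, add states with every successor in Z. Already a fixed point.
Sat(AF E[lock U start]) = {t2, t6, t7}
A[lock U AF E[lock U start]]: least fixpoint, start Z0 = Sat(AF E[lock U start]) = {t2, t6, t7}, add states in Sat(lock) with every successor in Z. Already a fixed point.
Sat(A[lock U AF E[lock U start]]) = {t2, t6, t7}
t2 ∈ Sat(A[lock U AF E[lock U start]]) = {t2, t6, t7}, so the formula holds at t2.

Yes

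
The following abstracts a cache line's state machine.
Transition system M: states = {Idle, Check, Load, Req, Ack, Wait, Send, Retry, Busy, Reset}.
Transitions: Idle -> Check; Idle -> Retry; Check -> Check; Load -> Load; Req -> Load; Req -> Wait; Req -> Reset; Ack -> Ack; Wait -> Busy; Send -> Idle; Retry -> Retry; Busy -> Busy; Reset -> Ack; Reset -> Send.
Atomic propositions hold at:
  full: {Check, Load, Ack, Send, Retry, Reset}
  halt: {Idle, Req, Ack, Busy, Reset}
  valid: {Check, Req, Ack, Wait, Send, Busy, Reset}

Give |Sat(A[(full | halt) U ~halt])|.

6

Sat(full | halt) = {Idle, Check, Load, Req, Ack, Send, Retry, Busy, Reset}
Sat(~halt) = {Check, Load, Wait, Send, Retry}
A[(full | halt) U ~halt]: least fixpoint, start Z0 = Sat(~halt) = {Check, Load, Wait, Send, Retry}, add states in Sat(full | halt) with every successor in Z. Z1 = {Idle, Check, Load, Wait, Send, Retry}; fixed.
Sat(A[(full | halt) U ~halt]) = {Idle, Check, Load, Wait, Send, Retry}
|Sat(A[(full | halt) U ~halt])| = |{Idle, Check, Load, Wait, Send, Retry}| = 6.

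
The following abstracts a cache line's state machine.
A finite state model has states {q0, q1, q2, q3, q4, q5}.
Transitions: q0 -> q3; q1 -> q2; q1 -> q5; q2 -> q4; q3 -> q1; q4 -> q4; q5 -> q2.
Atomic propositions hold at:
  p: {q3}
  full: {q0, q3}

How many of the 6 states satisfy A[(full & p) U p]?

1

Sat(full & p) = {q3}
A[(full & p) U p]: least fixpoint, start Z0 = Sat(p) = {q3}, add states in Sat(full & p) with every successor in Z. Already a fixed point.
Sat(A[(full & p) U p]) = {q3}
|Sat(A[(full & p) U p])| = |{q3}| = 1.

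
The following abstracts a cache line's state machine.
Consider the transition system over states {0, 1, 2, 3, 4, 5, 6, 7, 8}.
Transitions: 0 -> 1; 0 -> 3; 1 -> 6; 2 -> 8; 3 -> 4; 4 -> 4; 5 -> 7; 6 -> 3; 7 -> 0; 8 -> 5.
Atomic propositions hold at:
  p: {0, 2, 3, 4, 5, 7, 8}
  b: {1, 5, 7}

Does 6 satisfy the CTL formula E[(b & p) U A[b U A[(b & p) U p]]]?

Sat(b & p) = {5, 7}
A[(b & p) U p]: least fixpoint, start Z0 = Sat(p) = {0, 2, 3, 4, 5, 7, 8}, add states in Sat(b & p) with every successor in Z. Already a fixed point.
Sat(A[(b & p) U p]) = {0, 2, 3, 4, 5, 7, 8}
A[b U A[(b & p) U p]]: least fixpoint, start Z0 = Sat(A[(b & p) U p]) = {0, 2, 3, 4, 5, 7, 8}, add states in Sat(b) with every successor in Z. Already a fixed point.
Sat(A[b U A[(b & p) U p]]) = {0, 2, 3, 4, 5, 7, 8}
E[(b & p) U A[b U A[(b & p) U p]]]: least fixpoint, start Z0 = Sat(A[b U A[(b & p) U p]]) = {0, 2, 3, 4, 5, 7, 8}, add states in Sat(b & p) with some successor in Z. Already a fixed point.
Sat(E[(b & p) U A[b U A[(b & p) U p]]]) = {0, 2, 3, 4, 5, 7, 8}
6 ∉ Sat(E[(b & p) U A[b U A[(b & p) U p]]]) = {0, 2, 3, 4, 5, 7, 8}, so the formula does not hold at 6.

No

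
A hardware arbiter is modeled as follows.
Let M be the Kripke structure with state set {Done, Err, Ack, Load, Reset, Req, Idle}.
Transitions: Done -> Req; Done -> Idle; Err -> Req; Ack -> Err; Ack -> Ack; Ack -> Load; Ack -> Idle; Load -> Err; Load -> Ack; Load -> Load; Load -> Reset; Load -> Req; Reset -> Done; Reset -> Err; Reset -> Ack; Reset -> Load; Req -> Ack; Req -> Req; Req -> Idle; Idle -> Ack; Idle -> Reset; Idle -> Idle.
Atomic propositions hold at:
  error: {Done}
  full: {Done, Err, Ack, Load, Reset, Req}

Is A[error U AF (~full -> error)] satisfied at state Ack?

Sat(~full) = {Idle}
Sat(~full -> error) = {Done, Err, Ack, Load, Reset, Req}
AF (~full -> error): least fixpoint, start Z0 = {Done, Err, Ack, Load, Reset, Req}, add states with every successor in Z. Already a fixed point.
Sat(AF (~full -> error)) = {Done, Err, Ack, Load, Reset, Req}
A[error U AF (~full -> error)]: least fixpoint, start Z0 = Sat(AF (~full -> error)) = {Done, Err, Ack, Load, Reset, Req}, add states in Sat(error) with every successor in Z. Already a fixed point.
Sat(A[error U AF (~full -> error)]) = {Done, Err, Ack, Load, Reset, Req}
Ack ∈ Sat(A[error U AF (~full -> error)]) = {Done, Err, Ack, Load, Reset, Req}, so the formula holds at Ack.

Yes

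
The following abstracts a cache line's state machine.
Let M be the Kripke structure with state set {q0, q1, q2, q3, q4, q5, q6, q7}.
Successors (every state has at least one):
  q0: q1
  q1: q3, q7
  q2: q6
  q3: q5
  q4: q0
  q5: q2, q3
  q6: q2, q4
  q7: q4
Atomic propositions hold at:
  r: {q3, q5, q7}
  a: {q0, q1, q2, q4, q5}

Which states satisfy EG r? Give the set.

{q3, q5}

EG r: greatest fixpoint, start Z0 = {q3, q5, q7}, keep only states in Sat with some successor in Z. Z1 = {q3, q5}; fixed.
Sat(EG r) = {q3, q5}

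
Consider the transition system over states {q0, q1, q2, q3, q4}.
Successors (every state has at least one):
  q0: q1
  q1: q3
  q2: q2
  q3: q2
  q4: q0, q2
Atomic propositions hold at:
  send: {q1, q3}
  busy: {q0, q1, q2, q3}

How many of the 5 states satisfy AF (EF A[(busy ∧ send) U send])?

Sat(busy ∧ send) = {q1, q3}
A[(busy ∧ send) U send]: least fixpoint, start Z0 = Sat(send) = {q1, q3}, add states in Sat(busy ∧ send) with every successor in Z. Already a fixed point.
Sat(A[(busy ∧ send) U send]) = {q1, q3}
EF A[(busy ∧ send) U send]: least fixpoint, start Z0 = {q1, q3}, add states with some successor in Z. Z1 = {q0, q1, q3}; Z2 = {q0, q1, q3, q4}; fixed.
Sat(EF A[(busy ∧ send) U send]) = {q0, q1, q3, q4}
AF (EF A[(busy ∧ send) U send]): least fixpoint, start Z0 = {q0, q1, q3, q4}, add states with every successor in Z. Already a fixed point.
Sat(AF (EF A[(busy ∧ send) U send])) = {q0, q1, q3, q4}
|Sat(AF (EF A[(busy ∧ send) U send]))| = |{q0, q1, q3, q4}| = 4.

4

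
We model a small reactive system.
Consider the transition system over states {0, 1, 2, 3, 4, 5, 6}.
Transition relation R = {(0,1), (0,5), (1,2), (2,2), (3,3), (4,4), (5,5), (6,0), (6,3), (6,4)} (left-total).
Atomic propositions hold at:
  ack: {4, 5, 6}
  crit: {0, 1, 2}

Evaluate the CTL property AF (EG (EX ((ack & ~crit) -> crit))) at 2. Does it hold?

Sat(~crit) = {3, 4, 5, 6}
Sat(ack & ~crit) = {4, 5, 6}
Sat((ack & ~crit) -> crit) = {0, 1, 2, 3}
Sat(EX ((ack & ~crit) -> crit)) = {s : some successor in {0, 1, 2, 3}} = {0, 1, 2, 3, 6}
EG (EX ((ack & ~crit) -> crit)): greatest fixpoint, start Z0 = {0, 1, 2, 3, 6}, keep only states in Sat with some successor in Z. Already a fixed point.
Sat(EG (EX ((ack & ~crit) -> crit))) = {0, 1, 2, 3, 6}
AF (EG (EX ((ack & ~crit) -> crit))): least fixpoint, start Z0 = {0, 1, 2, 3, 6}, add states with every successor in Z. Already a fixed point.
Sat(AF (EG (EX ((ack & ~crit) -> crit)))) = {0, 1, 2, 3, 6}
2 ∈ Sat(AF (EG (EX ((ack & ~crit) -> crit)))) = {0, 1, 2, 3, 6}, so the formula holds at 2.

Yes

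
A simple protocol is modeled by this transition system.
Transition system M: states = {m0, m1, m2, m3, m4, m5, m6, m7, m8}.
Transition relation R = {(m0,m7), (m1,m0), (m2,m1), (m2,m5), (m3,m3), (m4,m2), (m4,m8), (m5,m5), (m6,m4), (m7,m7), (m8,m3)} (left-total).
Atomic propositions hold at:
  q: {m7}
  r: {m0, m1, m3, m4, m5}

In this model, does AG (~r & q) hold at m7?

Yes

Sat(~r) = {m2, m6, m7, m8}
Sat(~r & q) = {m7}
AG (~r & q): greatest fixpoint, start Z0 = {m7}, keep only states in Sat with every successor in Z. Already a fixed point.
Sat(AG (~r & q)) = {m7}
m7 ∈ Sat(AG (~r & q)) = {m7}, so the formula holds at m7.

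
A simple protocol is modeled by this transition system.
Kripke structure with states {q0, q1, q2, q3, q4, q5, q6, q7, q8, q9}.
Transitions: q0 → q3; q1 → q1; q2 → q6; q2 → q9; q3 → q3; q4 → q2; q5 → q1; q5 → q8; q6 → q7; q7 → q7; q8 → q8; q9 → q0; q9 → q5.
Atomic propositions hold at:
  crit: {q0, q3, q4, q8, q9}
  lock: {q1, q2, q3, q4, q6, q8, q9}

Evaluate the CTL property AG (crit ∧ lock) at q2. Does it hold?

Sat(crit ∧ lock) = {q3, q4, q8, q9}
AG (crit ∧ lock): greatest fixpoint, start Z0 = {q3, q4, q8, q9}, keep only states in Sat with every successor in Z. Z1 = {q3, q8}; fixed.
Sat(AG (crit ∧ lock)) = {q3, q8}
q2 ∉ Sat(AG (crit ∧ lock)) = {q3, q8}, so the formula does not hold at q2.

No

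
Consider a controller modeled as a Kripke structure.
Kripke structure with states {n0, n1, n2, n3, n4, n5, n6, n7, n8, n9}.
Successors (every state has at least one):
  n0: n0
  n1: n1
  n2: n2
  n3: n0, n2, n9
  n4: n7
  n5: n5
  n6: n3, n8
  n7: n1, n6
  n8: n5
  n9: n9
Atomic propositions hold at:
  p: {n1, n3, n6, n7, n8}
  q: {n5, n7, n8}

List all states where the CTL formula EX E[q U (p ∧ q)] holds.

{n4, n6}

Sat(p ∧ q) = {n7, n8}
E[q U (p ∧ q)]: least fixpoint, start Z0 = Sat((p ∧ q)) = {n7, n8}, add states in Sat(q) with some successor in Z. Already a fixed point.
Sat(E[q U (p ∧ q)]) = {n7, n8}
Sat(EX E[q U (p ∧ q)]) = {s : some successor in {n7, n8}} = {n4, n6}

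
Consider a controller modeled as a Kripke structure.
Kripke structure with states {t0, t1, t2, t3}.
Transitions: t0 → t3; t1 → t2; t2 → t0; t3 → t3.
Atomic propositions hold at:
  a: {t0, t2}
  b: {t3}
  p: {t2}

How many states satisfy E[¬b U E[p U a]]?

3

Sat(¬b) = {t0, t1, t2}
E[p U a]: least fixpoint, start Z0 = Sat(a) = {t0, t2}, add states in Sat(p) with some successor in Z. Already a fixed point.
Sat(E[p U a]) = {t0, t2}
E[¬b U E[p U a]]: least fixpoint, start Z0 = Sat(E[p U a]) = {t0, t2}, add states in Sat(¬b) with some successor in Z. Z1 = {t0, t1, t2}; fixed.
Sat(E[¬b U E[p U a]]) = {t0, t1, t2}
|Sat(E[¬b U E[p U a]])| = |{t0, t1, t2}| = 3.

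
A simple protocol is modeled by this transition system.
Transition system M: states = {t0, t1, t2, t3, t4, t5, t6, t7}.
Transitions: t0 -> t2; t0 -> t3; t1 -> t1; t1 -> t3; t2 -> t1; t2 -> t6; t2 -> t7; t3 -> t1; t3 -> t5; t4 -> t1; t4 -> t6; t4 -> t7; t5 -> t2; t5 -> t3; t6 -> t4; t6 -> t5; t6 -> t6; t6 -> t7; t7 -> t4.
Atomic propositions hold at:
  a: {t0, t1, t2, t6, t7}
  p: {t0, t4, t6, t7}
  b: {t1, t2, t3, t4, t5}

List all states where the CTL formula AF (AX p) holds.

Sat(AX p) = {s : every successor in {t0, t4, t6, t7}} = {t7}
AF (AX p): least fixpoint, start Z0 = {t7}, add states with every successor in Z. Already a fixed point.
Sat(AF (AX p)) = {t7}

{t7}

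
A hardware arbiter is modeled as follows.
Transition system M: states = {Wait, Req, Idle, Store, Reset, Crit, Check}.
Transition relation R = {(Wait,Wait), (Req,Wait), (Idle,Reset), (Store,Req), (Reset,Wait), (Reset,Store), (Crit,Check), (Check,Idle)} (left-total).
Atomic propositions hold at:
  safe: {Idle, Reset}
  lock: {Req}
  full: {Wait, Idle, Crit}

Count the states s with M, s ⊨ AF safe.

AF safe: least fixpoint, start Z0 = {Idle, Reset}, add states with every successor in Z. Z1 = {Idle, Reset, Check}; Z2 = {Idle, Reset, Crit, Check}; fixed.
Sat(AF safe) = {Idle, Reset, Crit, Check}
|Sat(AF safe)| = |{Idle, Reset, Crit, Check}| = 4.

4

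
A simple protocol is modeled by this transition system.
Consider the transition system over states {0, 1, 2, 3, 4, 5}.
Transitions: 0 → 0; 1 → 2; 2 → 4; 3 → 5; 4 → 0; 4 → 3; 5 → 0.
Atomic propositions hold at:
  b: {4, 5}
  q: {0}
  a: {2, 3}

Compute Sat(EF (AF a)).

{1, 2, 3, 4}

AF a: least fixpoint, start Z0 = {2, 3}, add states with every successor in Z. Z1 = {1, 2, 3}; fixed.
Sat(AF a) = {1, 2, 3}
EF (AF a): least fixpoint, start Z0 = {1, 2, 3}, add states with some successor in Z. Z1 = {1, 2, 3, 4}; fixed.
Sat(EF (AF a)) = {1, 2, 3, 4}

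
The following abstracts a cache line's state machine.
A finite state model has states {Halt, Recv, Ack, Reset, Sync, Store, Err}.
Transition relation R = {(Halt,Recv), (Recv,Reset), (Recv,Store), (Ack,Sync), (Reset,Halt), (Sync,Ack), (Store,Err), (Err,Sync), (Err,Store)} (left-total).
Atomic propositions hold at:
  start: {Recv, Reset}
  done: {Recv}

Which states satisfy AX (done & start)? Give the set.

Sat(done & start) = {Recv}
Sat(AX (done & start)) = {s : every successor in {Recv}} = {Halt}

{Halt}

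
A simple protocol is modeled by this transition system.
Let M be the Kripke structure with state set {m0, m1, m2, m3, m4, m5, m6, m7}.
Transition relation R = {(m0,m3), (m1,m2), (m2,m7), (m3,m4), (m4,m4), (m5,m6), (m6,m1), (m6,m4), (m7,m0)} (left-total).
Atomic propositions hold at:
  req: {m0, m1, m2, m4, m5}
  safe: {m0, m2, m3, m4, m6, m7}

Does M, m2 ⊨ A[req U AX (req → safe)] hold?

Sat(req → safe) = {m0, m2, m3, m4, m6, m7}
Sat(AX (req → safe)) = {s : every successor in {m0, m2, m3, m4, m6, m7}} = {m0, m1, m2, m3, m4, m5, m7}
A[req U AX (req → safe)]: least fixpoint, start Z0 = Sat(AX (req → safe)) = {m0, m1, m2, m3, m4, m5, m7}, add states in Sat(req) with every successor in Z. Already a fixed point.
Sat(A[req U AX (req → safe)]) = {m0, m1, m2, m3, m4, m5, m7}
m2 ∈ Sat(A[req U AX (req → safe)]) = {m0, m1, m2, m3, m4, m5, m7}, so the formula holds at m2.

Yes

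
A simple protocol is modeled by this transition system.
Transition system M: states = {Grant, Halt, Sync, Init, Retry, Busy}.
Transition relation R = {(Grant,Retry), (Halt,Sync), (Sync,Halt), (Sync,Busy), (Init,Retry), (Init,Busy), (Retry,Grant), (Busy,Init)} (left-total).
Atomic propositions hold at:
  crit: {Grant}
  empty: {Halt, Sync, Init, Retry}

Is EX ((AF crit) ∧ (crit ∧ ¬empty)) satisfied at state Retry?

Yes

AF crit: least fixpoint, start Z0 = {Grant}, add states with every successor in Z. Z1 = {Grant, Retry}; fixed.
Sat(AF crit) = {Grant, Retry}
Sat(¬empty) = {Grant, Busy}
Sat(crit ∧ ¬empty) = {Grant}
Sat((AF crit) ∧ (crit ∧ ¬empty)) = {Grant}
Sat(EX ((AF crit) ∧ (crit ∧ ¬empty))) = {s : some successor in {Grant}} = {Retry}
Retry ∈ Sat(EX ((AF crit) ∧ (crit ∧ ¬empty))) = {Retry}, so the formula holds at Retry.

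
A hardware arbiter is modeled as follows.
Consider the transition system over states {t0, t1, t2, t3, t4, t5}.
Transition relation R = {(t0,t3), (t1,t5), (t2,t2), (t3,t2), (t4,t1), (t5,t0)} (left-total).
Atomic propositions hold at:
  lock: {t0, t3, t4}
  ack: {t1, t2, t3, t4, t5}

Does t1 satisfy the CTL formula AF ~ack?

Yes

Sat(~ack) = {t0}
AF ~ack: least fixpoint, start Z0 = {t0}, add states with every successor in Z. Z1 = {t0, t5}; Z2 = {t0, t1, t5}; Z3 = {t0, t1, t4, t5}; fixed.
Sat(AF ~ack) = {t0, t1, t4, t5}
t1 ∈ Sat(AF ~ack) = {t0, t1, t4, t5}, so the formula holds at t1.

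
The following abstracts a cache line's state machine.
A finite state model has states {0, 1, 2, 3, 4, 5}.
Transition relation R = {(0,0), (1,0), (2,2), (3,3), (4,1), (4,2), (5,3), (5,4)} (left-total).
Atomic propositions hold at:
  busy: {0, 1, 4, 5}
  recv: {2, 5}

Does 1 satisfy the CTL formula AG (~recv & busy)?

Sat(~recv) = {0, 1, 3, 4}
Sat(~recv & busy) = {0, 1, 4}
AG (~recv & busy): greatest fixpoint, start Z0 = {0, 1, 4}, keep only states in Sat with every successor in Z. Z1 = {0, 1}; fixed.
Sat(AG (~recv & busy)) = {0, 1}
1 ∈ Sat(AG (~recv & busy)) = {0, 1}, so the formula holds at 1.

Yes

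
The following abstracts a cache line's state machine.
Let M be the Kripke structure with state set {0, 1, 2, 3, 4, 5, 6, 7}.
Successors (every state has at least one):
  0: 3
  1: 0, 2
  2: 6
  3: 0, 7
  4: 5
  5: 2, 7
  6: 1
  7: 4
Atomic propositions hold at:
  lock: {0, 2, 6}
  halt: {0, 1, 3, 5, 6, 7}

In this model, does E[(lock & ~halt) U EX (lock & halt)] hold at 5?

No

Sat(~halt) = {2, 4}
Sat(lock & ~halt) = {2}
Sat(lock & halt) = {0, 6}
Sat(EX (lock & halt)) = {s : some successor in {0, 6}} = {1, 2, 3}
E[(lock & ~halt) U EX (lock & halt)]: least fixpoint, start Z0 = Sat(EX (lock & halt)) = {1, 2, 3}, add states in Sat(lock & ~halt) with some successor in Z. Already a fixed point.
Sat(E[(lock & ~halt) U EX (lock & halt)]) = {1, 2, 3}
5 ∉ Sat(E[(lock & ~halt) U EX (lock & halt)]) = {1, 2, 3}, so the formula does not hold at 5.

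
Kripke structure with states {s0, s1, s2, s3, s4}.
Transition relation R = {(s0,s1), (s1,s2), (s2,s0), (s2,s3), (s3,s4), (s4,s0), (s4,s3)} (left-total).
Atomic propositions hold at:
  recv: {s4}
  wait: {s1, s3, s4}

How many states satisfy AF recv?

AF recv: least fixpoint, start Z0 = {s4}, add states with every successor in Z. Z1 = {s3, s4}; fixed.
Sat(AF recv) = {s3, s4}
|Sat(AF recv)| = |{s3, s4}| = 2.

2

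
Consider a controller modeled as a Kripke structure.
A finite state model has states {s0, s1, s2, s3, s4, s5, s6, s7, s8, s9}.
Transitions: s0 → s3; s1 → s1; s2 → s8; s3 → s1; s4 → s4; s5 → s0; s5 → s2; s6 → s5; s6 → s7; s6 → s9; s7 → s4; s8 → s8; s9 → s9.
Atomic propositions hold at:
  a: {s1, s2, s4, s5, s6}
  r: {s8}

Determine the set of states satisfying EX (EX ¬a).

{s2, s5, s6, s8, s9}

Sat(¬a) = {s0, s3, s7, s8, s9}
Sat(EX ¬a) = {s : some successor in {s0, s3, s7, s8, s9}} = {s0, s2, s5, s6, s8, s9}
Sat(EX (EX ¬a)) = {s : some successor in {s0, s2, s5, s6, s8, s9}} = {s2, s5, s6, s8, s9}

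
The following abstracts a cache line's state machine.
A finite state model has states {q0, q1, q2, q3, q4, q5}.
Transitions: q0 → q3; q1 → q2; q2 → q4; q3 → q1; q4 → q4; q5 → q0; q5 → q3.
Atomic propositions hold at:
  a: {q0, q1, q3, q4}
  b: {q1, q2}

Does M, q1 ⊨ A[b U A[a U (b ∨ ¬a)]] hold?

Sat(¬a) = {q2, q5}
Sat(b ∨ ¬a) = {q1, q2, q5}
A[a U (b ∨ ¬a)]: least fixpoint, start Z0 = Sat((b ∨ ¬a)) = {q1, q2, q5}, add states in Sat(a) with every successor in Z. Z1 = {q1, q2, q3, q5}; Z2 = {q0, q1, q2, q3, q5}; fixed.
Sat(A[a U (b ∨ ¬a)]) = {q0, q1, q2, q3, q5}
A[b U A[a U (b ∨ ¬a)]]: least fixpoint, start Z0 = Sat(A[a U (b ∨ ¬a)]) = {q0, q1, q2, q3, q5}, add states in Sat(b) with every successor in Z. Already a fixed point.
Sat(A[b U A[a U (b ∨ ¬a)]]) = {q0, q1, q2, q3, q5}
q1 ∈ Sat(A[b U A[a U (b ∨ ¬a)]]) = {q0, q1, q2, q3, q5}, so the formula holds at q1.

Yes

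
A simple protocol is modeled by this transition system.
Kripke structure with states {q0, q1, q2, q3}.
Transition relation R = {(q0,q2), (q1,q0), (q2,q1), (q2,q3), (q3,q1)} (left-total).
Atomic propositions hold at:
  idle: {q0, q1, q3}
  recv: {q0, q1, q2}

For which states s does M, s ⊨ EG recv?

EG recv: greatest fixpoint, start Z0 = {q0, q1, q2}, keep only states in Sat with some successor in Z. Already a fixed point.
Sat(EG recv) = {q0, q1, q2}

{q0, q1, q2}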